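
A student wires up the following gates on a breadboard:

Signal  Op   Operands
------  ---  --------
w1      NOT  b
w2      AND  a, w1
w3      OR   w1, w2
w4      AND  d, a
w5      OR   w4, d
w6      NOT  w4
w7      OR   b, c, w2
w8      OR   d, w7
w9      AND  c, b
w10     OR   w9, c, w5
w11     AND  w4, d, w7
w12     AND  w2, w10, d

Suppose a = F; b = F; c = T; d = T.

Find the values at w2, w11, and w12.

w2 = F, w11 = F, w12 = F

w1 = NOT b = NOT F = T
w2 = a AND w1 = F AND T = F
w4 = d AND a = T AND F = F
w5 = w4 OR d = F OR T = T
w7 = b OR c OR w2 = F OR T OR F = T
w9 = c AND b = T AND F = F
w10 = w9 OR c OR w5 = F OR T OR T = T
w11 = w4 AND d AND w7 = F AND T AND T = F
w12 = w2 AND w10 AND d = F AND T AND T = F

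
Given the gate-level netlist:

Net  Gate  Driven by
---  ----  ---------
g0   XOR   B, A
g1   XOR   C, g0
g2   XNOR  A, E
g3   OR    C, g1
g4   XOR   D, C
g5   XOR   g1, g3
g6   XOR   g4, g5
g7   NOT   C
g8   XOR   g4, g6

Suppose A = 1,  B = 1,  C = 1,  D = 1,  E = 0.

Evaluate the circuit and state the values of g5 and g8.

g0 = B XOR A = 1 XOR 1 = 0
g1 = C XOR g0 = 1 XOR 0 = 1
g3 = C OR g1 = 1 OR 1 = 1
g4 = D XOR C = 1 XOR 1 = 0
g5 = g1 XOR g3 = 1 XOR 1 = 0
g6 = g4 XOR g5 = 0 XOR 0 = 0
g8 = g4 XOR g6 = 0 XOR 0 = 0

g5 = 0, g8 = 0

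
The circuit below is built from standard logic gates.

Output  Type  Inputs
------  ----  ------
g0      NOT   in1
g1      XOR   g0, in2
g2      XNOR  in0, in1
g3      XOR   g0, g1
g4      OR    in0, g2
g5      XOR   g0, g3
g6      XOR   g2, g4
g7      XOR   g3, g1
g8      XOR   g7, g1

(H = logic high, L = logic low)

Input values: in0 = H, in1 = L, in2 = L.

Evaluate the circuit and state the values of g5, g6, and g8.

g5 = H  g6 = H  g8 = L

g0 = NOT in1 = NOT L = H
g1 = g0 XOR in2 = H XOR L = H
g2 = in0 XNOR in1 = H XNOR L = L
g3 = g0 XOR g1 = H XOR H = L
g4 = in0 OR g2 = H OR L = H
g5 = g0 XOR g3 = H XOR L = H
g6 = g2 XOR g4 = L XOR H = H
g7 = g3 XOR g1 = L XOR H = H
g8 = g7 XOR g1 = H XOR H = L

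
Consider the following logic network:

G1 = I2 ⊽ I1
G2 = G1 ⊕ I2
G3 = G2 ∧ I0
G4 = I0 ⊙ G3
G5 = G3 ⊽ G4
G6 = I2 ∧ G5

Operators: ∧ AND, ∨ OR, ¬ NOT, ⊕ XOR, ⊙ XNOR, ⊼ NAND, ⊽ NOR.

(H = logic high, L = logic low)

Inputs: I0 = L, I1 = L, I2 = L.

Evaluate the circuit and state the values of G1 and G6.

G1 = I2 NOR I1 = L NOR L = H
G2 = G1 XOR I2 = H XOR L = H
G3 = G2 AND I0 = H AND L = L
G4 = I0 XNOR G3 = L XNOR L = H
G5 = G3 NOR G4 = L NOR H = L
G6 = I2 AND G5 = L AND L = L

G1 = H, G6 = L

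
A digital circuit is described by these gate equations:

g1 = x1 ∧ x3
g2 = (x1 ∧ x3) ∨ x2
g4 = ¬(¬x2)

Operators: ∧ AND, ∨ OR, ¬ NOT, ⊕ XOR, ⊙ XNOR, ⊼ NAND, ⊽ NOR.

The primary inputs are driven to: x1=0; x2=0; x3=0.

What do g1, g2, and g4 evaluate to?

g1 = 0 ∧ 0 = 0
g2 = (0 ∧ 0) ∨ 0 = 0
g4 = ¬(¬0) = 0

g1 = 0  g2 = 0  g4 = 0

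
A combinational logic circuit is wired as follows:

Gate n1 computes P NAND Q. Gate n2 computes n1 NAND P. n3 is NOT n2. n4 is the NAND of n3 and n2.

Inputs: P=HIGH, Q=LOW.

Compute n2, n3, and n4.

n2 = LOW; n3 = HIGH; n4 = HIGH

n1 = P NAND Q = HIGH NAND LOW = HIGH
n2 = n1 NAND P = HIGH NAND HIGH = LOW
n3 = NOT n2 = NOT LOW = HIGH
n4 = n3 NAND n2 = HIGH NAND LOW = HIGH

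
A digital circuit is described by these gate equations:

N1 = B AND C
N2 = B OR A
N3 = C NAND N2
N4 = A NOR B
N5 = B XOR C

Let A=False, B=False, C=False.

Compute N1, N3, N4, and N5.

N1 = False  N3 = True  N4 = True  N5 = False

N1 = B AND C = False AND False = False
N2 = B OR A = False OR False = False
N3 = C NAND N2 = False NAND False = True
N4 = A NOR B = False NOR False = True
N5 = B XOR C = False XOR False = False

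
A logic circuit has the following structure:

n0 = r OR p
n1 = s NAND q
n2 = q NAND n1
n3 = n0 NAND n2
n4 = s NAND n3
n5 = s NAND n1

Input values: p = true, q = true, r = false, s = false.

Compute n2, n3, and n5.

n2 = false, n3 = true, n5 = true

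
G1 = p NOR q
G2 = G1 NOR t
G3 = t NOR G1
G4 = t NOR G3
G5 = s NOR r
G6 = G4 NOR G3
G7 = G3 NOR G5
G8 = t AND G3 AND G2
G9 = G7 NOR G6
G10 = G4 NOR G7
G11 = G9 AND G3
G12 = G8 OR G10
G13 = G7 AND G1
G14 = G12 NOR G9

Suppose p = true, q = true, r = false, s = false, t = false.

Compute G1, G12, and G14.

G1 = false; G12 = true; G14 = false

G1 = p NOR q = true NOR true = false
G2 = G1 NOR t = false NOR false = true
G3 = t NOR G1 = false NOR false = true
G4 = t NOR G3 = false NOR true = false
G5 = s NOR r = false NOR false = true
G6 = G4 NOR G3 = false NOR true = false
G7 = G3 NOR G5 = true NOR true = false
G8 = t AND G3 AND G2 = false AND true AND true = false
G9 = G7 NOR G6 = false NOR false = true
G10 = G4 NOR G7 = false NOR false = true
G12 = G8 OR G10 = false OR true = true
G14 = G12 NOR G9 = true NOR true = false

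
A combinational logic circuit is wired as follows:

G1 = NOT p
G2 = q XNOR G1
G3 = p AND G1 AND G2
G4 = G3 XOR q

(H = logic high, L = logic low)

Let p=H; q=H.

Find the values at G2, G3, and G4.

G2 = L; G3 = L; G4 = H

G1 = NOT p = NOT H = L
G2 = q XNOR G1 = H XNOR L = L
G3 = p AND G1 AND G2 = H AND L AND L = L
G4 = G3 XOR q = L XOR H = H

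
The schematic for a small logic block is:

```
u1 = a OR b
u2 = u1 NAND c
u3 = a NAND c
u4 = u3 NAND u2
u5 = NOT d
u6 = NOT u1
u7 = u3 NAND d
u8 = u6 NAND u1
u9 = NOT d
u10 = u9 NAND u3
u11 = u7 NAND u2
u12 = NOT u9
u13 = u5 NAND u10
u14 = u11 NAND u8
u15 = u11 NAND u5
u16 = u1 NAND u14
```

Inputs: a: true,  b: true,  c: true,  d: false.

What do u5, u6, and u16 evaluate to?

u5 = true, u6 = false, u16 = true

u1 = a OR b = true OR true = true
u2 = u1 NAND c = true NAND true = false
u3 = a NAND c = true NAND true = false
u5 = NOT d = NOT false = true
u6 = NOT u1 = NOT true = false
u7 = u3 NAND d = false NAND false = true
u8 = u6 NAND u1 = false NAND true = true
u11 = u7 NAND u2 = true NAND false = true
u14 = u11 NAND u8 = true NAND true = false
u16 = u1 NAND u14 = true NAND false = true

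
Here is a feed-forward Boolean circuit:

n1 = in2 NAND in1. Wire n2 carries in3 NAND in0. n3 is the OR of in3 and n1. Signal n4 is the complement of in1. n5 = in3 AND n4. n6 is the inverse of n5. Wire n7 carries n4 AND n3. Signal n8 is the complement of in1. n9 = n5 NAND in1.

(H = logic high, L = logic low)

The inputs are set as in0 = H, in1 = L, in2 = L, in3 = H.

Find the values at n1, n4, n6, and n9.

n1 = H, n4 = H, n6 = L, n9 = H

n1 = in2 NAND in1 = L NAND L = H
n4 = NOT in1 = NOT L = H
n5 = in3 AND n4 = H AND H = H
n6 = NOT n5 = NOT H = L
n9 = n5 NAND in1 = H NAND L = H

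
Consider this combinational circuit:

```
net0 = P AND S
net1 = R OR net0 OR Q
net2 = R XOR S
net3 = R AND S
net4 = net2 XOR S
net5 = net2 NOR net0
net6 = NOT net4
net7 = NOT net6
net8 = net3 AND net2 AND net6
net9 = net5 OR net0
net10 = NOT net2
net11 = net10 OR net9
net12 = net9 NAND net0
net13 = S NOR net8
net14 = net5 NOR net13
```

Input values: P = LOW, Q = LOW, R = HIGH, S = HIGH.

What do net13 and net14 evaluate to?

net0 = P AND S = LOW AND HIGH = LOW
net2 = R XOR S = HIGH XOR HIGH = LOW
net3 = R AND S = HIGH AND HIGH = HIGH
net4 = net2 XOR S = LOW XOR HIGH = HIGH
net5 = net2 NOR net0 = LOW NOR LOW = HIGH
net6 = NOT net4 = NOT HIGH = LOW
net8 = net3 AND net2 AND net6 = HIGH AND LOW AND LOW = LOW
net13 = S NOR net8 = HIGH NOR LOW = LOW
net14 = net5 NOR net13 = HIGH NOR LOW = LOW

net13 = LOW; net14 = LOW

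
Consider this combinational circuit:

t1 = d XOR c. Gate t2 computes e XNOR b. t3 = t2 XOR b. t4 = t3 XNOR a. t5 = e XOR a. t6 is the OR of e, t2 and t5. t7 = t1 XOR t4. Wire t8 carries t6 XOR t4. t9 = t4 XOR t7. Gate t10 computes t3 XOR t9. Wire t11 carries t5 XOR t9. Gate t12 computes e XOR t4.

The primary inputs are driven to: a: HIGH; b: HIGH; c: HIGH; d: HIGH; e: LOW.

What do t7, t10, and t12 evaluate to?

t1 = d XOR c = HIGH XOR HIGH = LOW
t2 = e XNOR b = LOW XNOR HIGH = LOW
t3 = t2 XOR b = LOW XOR HIGH = HIGH
t4 = t3 XNOR a = HIGH XNOR HIGH = HIGH
t7 = t1 XOR t4 = LOW XOR HIGH = HIGH
t9 = t4 XOR t7 = HIGH XOR HIGH = LOW
t10 = t3 XOR t9 = HIGH XOR LOW = HIGH
t12 = e XOR t4 = LOW XOR HIGH = HIGH

t7 = HIGH, t10 = HIGH, t12 = HIGH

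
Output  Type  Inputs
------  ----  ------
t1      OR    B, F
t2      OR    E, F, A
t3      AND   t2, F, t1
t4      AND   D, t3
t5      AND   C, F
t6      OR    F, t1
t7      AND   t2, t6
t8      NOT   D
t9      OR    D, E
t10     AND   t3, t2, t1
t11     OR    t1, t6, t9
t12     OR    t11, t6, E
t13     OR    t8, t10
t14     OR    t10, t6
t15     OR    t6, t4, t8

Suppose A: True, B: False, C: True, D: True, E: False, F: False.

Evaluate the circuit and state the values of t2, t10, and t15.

t1 = B OR F = False OR False = False
t2 = E OR F OR A = False OR False OR True = True
t3 = t2 AND F AND t1 = True AND False AND False = False
t4 = D AND t3 = True AND False = False
t6 = F OR t1 = False OR False = False
t8 = NOT D = NOT True = False
t10 = t3 AND t2 AND t1 = False AND True AND False = False
t15 = t6 OR t4 OR t8 = False OR False OR False = False

t2 = True  t10 = False  t15 = False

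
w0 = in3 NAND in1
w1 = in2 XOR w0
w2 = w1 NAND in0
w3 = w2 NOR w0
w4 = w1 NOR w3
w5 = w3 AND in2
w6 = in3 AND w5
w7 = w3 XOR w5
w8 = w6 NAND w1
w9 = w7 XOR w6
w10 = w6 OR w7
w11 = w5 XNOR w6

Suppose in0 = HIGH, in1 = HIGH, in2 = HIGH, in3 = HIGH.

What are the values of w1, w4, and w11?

w1 = HIGH  w4 = LOW  w11 = HIGH

w0 = in3 NAND in1 = HIGH NAND HIGH = LOW
w1 = in2 XOR w0 = HIGH XOR LOW = HIGH
w2 = w1 NAND in0 = HIGH NAND HIGH = LOW
w3 = w2 NOR w0 = LOW NOR LOW = HIGH
w4 = w1 NOR w3 = HIGH NOR HIGH = LOW
w5 = w3 AND in2 = HIGH AND HIGH = HIGH
w6 = in3 AND w5 = HIGH AND HIGH = HIGH
w11 = w5 XNOR w6 = HIGH XNOR HIGH = HIGH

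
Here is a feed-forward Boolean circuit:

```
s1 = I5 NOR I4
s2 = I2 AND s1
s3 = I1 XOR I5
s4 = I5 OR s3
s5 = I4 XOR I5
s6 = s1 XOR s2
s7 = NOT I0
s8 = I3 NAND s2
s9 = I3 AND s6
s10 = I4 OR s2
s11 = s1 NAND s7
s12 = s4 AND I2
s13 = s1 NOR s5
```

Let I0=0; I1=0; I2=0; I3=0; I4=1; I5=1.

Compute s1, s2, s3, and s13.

s1 = I5 NOR I4 = 1 NOR 1 = 0
s2 = I2 AND s1 = 0 AND 0 = 0
s3 = I1 XOR I5 = 0 XOR 1 = 1
s5 = I4 XOR I5 = 1 XOR 1 = 0
s13 = s1 NOR s5 = 0 NOR 0 = 1

s1 = 0, s2 = 0, s3 = 1, s13 = 1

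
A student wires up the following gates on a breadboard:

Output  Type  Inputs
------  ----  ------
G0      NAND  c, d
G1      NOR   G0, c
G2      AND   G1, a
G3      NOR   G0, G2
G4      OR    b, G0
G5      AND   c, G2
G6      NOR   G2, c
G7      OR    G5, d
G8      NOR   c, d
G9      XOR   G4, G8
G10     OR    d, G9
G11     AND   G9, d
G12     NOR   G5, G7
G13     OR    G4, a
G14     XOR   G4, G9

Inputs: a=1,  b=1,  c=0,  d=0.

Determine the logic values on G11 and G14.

G11 = 0, G14 = 1

G0 = c NAND d = 0 NAND 0 = 1
G4 = b OR G0 = 1 OR 1 = 1
G8 = c NOR d = 0 NOR 0 = 1
G9 = G4 XOR G8 = 1 XOR 1 = 0
G11 = G9 AND d = 0 AND 0 = 0
G14 = G4 XOR G9 = 1 XOR 0 = 1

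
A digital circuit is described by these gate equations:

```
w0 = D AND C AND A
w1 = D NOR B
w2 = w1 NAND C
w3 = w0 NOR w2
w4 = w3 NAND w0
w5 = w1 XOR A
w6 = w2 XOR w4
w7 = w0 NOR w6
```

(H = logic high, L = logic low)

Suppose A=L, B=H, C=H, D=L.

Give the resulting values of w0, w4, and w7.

w0 = D AND C AND A = L AND H AND L = L
w1 = D NOR B = L NOR H = L
w2 = w1 NAND C = L NAND H = H
w3 = w0 NOR w2 = L NOR H = L
w4 = w3 NAND w0 = L NAND L = H
w6 = w2 XOR w4 = H XOR H = L
w7 = w0 NOR w6 = L NOR L = H

w0 = L, w4 = H, w7 = H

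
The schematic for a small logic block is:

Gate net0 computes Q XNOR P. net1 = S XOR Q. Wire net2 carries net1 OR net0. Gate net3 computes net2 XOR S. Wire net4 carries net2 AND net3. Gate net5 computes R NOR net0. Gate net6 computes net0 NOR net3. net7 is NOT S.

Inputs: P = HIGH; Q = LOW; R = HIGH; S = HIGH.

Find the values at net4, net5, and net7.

net0 = Q XNOR P = LOW XNOR HIGH = LOW
net1 = S XOR Q = HIGH XOR LOW = HIGH
net2 = net1 OR net0 = HIGH OR LOW = HIGH
net3 = net2 XOR S = HIGH XOR HIGH = LOW
net4 = net2 AND net3 = HIGH AND LOW = LOW
net5 = R NOR net0 = HIGH NOR LOW = LOW
net7 = NOT S = NOT HIGH = LOW

net4 = LOW, net5 = LOW, net7 = LOW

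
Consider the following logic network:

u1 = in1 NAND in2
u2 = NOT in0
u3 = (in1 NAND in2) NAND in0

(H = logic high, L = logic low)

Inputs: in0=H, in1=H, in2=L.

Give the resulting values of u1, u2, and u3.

u1 = H NAND L = H
u2 = NOT H = L
u3 = (H NAND L) NAND H = L

u1 = H, u2 = L, u3 = L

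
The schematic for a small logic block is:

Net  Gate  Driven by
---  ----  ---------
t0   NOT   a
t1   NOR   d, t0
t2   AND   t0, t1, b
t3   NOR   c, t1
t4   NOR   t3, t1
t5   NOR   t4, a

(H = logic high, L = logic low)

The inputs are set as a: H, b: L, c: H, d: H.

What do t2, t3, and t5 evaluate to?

t2 = L, t3 = L, t5 = L

t0 = NOT a = NOT H = L
t1 = d NOR t0 = H NOR L = L
t2 = t0 AND t1 AND b = L AND L AND L = L
t3 = c NOR t1 = H NOR L = L
t4 = t3 NOR t1 = L NOR L = H
t5 = t4 NOR a = H NOR H = L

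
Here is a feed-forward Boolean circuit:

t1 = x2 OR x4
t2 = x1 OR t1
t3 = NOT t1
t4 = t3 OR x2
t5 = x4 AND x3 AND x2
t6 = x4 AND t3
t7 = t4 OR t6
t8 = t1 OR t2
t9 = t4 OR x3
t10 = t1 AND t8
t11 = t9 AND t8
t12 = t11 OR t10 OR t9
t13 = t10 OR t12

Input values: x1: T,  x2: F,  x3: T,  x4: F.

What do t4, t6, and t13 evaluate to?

t4 = T  t6 = F  t13 = T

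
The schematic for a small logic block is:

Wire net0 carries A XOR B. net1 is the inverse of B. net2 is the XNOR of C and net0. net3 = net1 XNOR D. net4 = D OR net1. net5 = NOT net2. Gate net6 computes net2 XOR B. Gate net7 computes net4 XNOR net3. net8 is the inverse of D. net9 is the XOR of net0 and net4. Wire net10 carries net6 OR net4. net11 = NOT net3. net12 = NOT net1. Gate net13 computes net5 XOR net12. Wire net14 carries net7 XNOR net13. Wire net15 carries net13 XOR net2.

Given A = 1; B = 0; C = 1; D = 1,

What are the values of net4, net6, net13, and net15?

net4 = 1; net6 = 1; net13 = 0; net15 = 1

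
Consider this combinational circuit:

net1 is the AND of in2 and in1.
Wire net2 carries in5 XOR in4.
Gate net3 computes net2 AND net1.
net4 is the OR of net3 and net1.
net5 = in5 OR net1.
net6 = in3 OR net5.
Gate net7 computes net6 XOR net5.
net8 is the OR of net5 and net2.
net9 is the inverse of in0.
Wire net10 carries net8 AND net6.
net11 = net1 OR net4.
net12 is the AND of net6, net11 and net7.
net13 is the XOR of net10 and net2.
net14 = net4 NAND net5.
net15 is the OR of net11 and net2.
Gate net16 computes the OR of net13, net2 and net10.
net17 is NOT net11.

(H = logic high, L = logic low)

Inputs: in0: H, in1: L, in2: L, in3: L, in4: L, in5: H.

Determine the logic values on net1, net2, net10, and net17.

net1 = L; net2 = H; net10 = H; net17 = H

net1 = in2 AND in1 = L AND L = L
net2 = in5 XOR in4 = H XOR L = H
net3 = net2 AND net1 = H AND L = L
net4 = net3 OR net1 = L OR L = L
net5 = in5 OR net1 = H OR L = H
net6 = in3 OR net5 = L OR H = H
net8 = net5 OR net2 = H OR H = H
net10 = net8 AND net6 = H AND H = H
net11 = net1 OR net4 = L OR L = L
net17 = NOT net11 = NOT L = H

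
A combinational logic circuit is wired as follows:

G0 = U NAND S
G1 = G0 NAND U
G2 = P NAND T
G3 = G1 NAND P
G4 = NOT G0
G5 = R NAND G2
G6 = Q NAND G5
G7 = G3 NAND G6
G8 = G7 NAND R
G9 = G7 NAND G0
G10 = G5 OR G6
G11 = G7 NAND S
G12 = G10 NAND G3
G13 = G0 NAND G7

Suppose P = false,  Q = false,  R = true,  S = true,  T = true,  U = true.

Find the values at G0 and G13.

G0 = false  G13 = true

G0 = U NAND S = true NAND true = false
G1 = G0 NAND U = false NAND true = true
G2 = P NAND T = false NAND true = true
G3 = G1 NAND P = true NAND false = true
G5 = R NAND G2 = true NAND true = false
G6 = Q NAND G5 = false NAND false = true
G7 = G3 NAND G6 = true NAND true = false
G13 = G0 NAND G7 = false NAND false = true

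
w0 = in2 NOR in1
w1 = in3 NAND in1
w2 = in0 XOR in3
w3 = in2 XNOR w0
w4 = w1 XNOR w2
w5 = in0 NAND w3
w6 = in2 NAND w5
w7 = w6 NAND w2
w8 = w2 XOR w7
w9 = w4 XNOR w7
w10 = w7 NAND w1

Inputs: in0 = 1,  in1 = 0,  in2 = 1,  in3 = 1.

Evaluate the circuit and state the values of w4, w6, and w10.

w0 = in2 NOR in1 = 1 NOR 0 = 0
w1 = in3 NAND in1 = 1 NAND 0 = 1
w2 = in0 XOR in3 = 1 XOR 1 = 0
w3 = in2 XNOR w0 = 1 XNOR 0 = 0
w4 = w1 XNOR w2 = 1 XNOR 0 = 0
w5 = in0 NAND w3 = 1 NAND 0 = 1
w6 = in2 NAND w5 = 1 NAND 1 = 0
w7 = w6 NAND w2 = 0 NAND 0 = 1
w10 = w7 NAND w1 = 1 NAND 1 = 0

w4 = 0  w6 = 0  w10 = 0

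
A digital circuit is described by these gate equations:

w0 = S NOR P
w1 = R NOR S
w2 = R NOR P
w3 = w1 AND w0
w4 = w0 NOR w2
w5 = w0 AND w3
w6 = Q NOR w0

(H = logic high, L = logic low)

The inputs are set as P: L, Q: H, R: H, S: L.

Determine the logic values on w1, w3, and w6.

w1 = L, w3 = L, w6 = L

w0 = S NOR P = L NOR L = H
w1 = R NOR S = H NOR L = L
w3 = w1 AND w0 = L AND H = L
w6 = Q NOR w0 = H NOR H = L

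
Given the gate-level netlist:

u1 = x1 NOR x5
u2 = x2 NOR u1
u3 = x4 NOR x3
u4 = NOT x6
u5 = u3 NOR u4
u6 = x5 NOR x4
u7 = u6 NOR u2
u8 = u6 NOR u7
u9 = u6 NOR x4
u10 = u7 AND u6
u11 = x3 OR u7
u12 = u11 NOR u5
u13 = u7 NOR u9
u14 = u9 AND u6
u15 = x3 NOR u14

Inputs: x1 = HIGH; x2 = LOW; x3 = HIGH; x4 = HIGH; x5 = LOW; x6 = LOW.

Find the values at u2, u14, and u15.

u2 = HIGH; u14 = LOW; u15 = LOW

u1 = x1 NOR x5 = HIGH NOR LOW = LOW
u2 = x2 NOR u1 = LOW NOR LOW = HIGH
u6 = x5 NOR x4 = LOW NOR HIGH = LOW
u9 = u6 NOR x4 = LOW NOR HIGH = LOW
u14 = u9 AND u6 = LOW AND LOW = LOW
u15 = x3 NOR u14 = HIGH NOR LOW = LOW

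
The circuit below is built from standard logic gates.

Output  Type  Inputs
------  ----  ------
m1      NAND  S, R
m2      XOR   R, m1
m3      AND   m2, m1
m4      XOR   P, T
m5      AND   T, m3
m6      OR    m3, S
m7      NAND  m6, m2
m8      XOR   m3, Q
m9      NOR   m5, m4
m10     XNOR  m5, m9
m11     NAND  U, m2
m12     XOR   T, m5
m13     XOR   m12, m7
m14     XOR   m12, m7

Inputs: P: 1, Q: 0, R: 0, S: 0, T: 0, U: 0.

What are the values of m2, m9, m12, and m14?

m2 = 1  m9 = 0  m12 = 0  m14 = 0

m1 = S NAND R = 0 NAND 0 = 1
m2 = R XOR m1 = 0 XOR 1 = 1
m3 = m2 AND m1 = 1 AND 1 = 1
m4 = P XOR T = 1 XOR 0 = 1
m5 = T AND m3 = 0 AND 1 = 0
m6 = m3 OR S = 1 OR 0 = 1
m7 = m6 NAND m2 = 1 NAND 1 = 0
m9 = m5 NOR m4 = 0 NOR 1 = 0
m12 = T XOR m5 = 0 XOR 0 = 0
m14 = m12 XOR m7 = 0 XOR 0 = 0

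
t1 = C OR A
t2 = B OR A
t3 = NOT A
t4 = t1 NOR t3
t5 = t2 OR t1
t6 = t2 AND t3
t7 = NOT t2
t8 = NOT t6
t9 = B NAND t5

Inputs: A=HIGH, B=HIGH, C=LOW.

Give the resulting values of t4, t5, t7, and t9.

t1 = C OR A = LOW OR HIGH = HIGH
t2 = B OR A = HIGH OR HIGH = HIGH
t3 = NOT A = NOT HIGH = LOW
t4 = t1 NOR t3 = HIGH NOR LOW = LOW
t5 = t2 OR t1 = HIGH OR HIGH = HIGH
t7 = NOT t2 = NOT HIGH = LOW
t9 = B NAND t5 = HIGH NAND HIGH = LOW

t4 = LOW, t5 = HIGH, t7 = LOW, t9 = LOW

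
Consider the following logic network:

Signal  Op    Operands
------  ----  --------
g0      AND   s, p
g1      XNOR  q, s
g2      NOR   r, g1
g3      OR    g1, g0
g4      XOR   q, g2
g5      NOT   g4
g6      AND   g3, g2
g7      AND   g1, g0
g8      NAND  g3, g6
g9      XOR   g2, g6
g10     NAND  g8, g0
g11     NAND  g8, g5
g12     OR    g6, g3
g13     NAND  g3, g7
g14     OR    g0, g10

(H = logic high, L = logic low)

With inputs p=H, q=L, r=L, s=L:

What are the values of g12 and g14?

g12 = H  g14 = H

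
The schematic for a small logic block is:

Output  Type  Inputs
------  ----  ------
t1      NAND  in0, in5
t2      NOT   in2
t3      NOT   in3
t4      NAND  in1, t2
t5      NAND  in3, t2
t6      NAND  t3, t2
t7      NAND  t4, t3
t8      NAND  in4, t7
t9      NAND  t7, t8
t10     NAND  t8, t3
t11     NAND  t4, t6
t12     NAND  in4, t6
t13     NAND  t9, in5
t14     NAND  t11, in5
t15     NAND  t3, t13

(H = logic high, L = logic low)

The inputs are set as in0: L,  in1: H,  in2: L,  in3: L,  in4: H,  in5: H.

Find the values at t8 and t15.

t8 = L; t15 = H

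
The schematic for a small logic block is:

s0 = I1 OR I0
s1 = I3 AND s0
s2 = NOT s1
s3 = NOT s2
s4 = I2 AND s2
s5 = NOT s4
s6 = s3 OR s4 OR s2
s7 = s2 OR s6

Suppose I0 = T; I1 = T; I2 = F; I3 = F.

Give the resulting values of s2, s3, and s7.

s2 = T; s3 = F; s7 = T

s0 = I1 OR I0 = T OR T = T
s1 = I3 AND s0 = F AND T = F
s2 = NOT s1 = NOT F = T
s3 = NOT s2 = NOT T = F
s4 = I2 AND s2 = F AND T = F
s6 = s3 OR s4 OR s2 = F OR F OR T = T
s7 = s2 OR s6 = T OR T = T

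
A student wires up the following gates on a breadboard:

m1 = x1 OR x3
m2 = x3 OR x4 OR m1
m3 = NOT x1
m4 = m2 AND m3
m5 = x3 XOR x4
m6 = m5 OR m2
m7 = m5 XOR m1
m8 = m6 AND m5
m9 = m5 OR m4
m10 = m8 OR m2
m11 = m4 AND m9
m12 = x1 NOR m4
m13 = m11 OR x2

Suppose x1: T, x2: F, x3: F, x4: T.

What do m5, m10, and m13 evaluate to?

m5 = T, m10 = T, m13 = F

m1 = x1 OR x3 = T OR F = T
m2 = x3 OR x4 OR m1 = F OR T OR T = T
m3 = NOT x1 = NOT T = F
m4 = m2 AND m3 = T AND F = F
m5 = x3 XOR x4 = F XOR T = T
m6 = m5 OR m2 = T OR T = T
m8 = m6 AND m5 = T AND T = T
m9 = m5 OR m4 = T OR F = T
m10 = m8 OR m2 = T OR T = T
m11 = m4 AND m9 = F AND T = F
m13 = m11 OR x2 = F OR F = F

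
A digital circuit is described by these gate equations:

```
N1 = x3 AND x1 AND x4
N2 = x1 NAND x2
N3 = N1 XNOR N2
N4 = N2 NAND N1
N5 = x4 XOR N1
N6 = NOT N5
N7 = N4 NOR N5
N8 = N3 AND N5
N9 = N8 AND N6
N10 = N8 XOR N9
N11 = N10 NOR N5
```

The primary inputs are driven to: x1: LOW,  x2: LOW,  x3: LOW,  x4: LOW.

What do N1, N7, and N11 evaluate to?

N1 = x3 AND x1 AND x4 = LOW AND LOW AND LOW = LOW
N2 = x1 NAND x2 = LOW NAND LOW = HIGH
N3 = N1 XNOR N2 = LOW XNOR HIGH = LOW
N4 = N2 NAND N1 = HIGH NAND LOW = HIGH
N5 = x4 XOR N1 = LOW XOR LOW = LOW
N6 = NOT N5 = NOT LOW = HIGH
N7 = N4 NOR N5 = HIGH NOR LOW = LOW
N8 = N3 AND N5 = LOW AND LOW = LOW
N9 = N8 AND N6 = LOW AND HIGH = LOW
N10 = N8 XOR N9 = LOW XOR LOW = LOW
N11 = N10 NOR N5 = LOW NOR LOW = HIGH

N1 = LOW, N7 = LOW, N11 = HIGH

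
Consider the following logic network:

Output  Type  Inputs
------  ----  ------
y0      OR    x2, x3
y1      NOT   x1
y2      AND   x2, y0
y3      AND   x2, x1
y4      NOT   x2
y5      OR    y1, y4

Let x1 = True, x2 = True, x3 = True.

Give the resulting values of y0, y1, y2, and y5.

y0 = x2 OR x3 = True OR True = True
y1 = NOT x1 = NOT True = False
y2 = x2 AND y0 = True AND True = True
y4 = NOT x2 = NOT True = False
y5 = y1 OR y4 = False OR False = False

y0 = True  y1 = False  y2 = True  y5 = False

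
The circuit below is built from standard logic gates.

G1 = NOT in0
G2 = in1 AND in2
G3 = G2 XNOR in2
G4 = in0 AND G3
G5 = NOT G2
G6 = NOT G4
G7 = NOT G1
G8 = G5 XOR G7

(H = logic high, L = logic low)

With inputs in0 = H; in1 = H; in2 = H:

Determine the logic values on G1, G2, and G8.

G1 = L, G2 = H, G8 = H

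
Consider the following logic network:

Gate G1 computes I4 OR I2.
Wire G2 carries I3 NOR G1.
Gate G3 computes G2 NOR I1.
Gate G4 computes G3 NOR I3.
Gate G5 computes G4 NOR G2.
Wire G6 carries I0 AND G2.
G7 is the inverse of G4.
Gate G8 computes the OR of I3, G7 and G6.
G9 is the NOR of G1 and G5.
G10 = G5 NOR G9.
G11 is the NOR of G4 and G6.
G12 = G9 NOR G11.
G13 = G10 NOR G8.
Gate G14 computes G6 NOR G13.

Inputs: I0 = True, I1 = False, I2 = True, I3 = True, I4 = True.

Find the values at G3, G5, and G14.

G3 = True, G5 = True, G14 = True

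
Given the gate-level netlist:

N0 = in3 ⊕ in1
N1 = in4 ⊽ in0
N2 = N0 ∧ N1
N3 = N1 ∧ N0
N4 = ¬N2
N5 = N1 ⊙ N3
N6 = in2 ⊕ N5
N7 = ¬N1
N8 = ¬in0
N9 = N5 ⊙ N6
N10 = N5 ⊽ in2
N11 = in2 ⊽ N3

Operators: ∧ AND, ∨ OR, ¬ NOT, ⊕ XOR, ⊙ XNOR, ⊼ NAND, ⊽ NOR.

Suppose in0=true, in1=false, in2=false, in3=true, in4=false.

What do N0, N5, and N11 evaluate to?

N0 = in3 XOR in1 = true XOR false = true
N1 = in4 NOR in0 = false NOR true = false
N3 = N1 AND N0 = false AND true = false
N5 = N1 XNOR N3 = false XNOR false = true
N11 = in2 NOR N3 = false NOR false = true

N0 = true  N5 = true  N11 = true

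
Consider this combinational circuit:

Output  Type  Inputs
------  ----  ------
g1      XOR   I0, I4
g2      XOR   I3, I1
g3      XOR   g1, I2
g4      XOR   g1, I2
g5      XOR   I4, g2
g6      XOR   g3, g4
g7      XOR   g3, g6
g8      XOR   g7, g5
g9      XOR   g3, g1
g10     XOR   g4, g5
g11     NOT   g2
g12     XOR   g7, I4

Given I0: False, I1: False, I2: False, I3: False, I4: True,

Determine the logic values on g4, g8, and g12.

g1 = I0 XOR I4 = False XOR True = True
g2 = I3 XOR I1 = False XOR False = False
g3 = g1 XOR I2 = True XOR False = True
g4 = g1 XOR I2 = True XOR False = True
g5 = I4 XOR g2 = True XOR False = True
g6 = g3 XOR g4 = True XOR True = False
g7 = g3 XOR g6 = True XOR False = True
g8 = g7 XOR g5 = True XOR True = False
g12 = g7 XOR I4 = True XOR True = False

g4 = True, g8 = False, g12 = False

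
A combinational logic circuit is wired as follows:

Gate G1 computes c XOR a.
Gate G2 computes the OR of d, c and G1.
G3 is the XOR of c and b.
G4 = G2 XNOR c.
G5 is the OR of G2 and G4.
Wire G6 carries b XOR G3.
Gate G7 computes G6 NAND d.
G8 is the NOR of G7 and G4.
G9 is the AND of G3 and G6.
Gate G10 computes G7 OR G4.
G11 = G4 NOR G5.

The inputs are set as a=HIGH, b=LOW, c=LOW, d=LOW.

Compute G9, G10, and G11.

G1 = c XOR a = LOW XOR HIGH = HIGH
G2 = d OR c OR G1 = LOW OR LOW OR HIGH = HIGH
G3 = c XOR b = LOW XOR LOW = LOW
G4 = G2 XNOR c = HIGH XNOR LOW = LOW
G5 = G2 OR G4 = HIGH OR LOW = HIGH
G6 = b XOR G3 = LOW XOR LOW = LOW
G7 = G6 NAND d = LOW NAND LOW = HIGH
G9 = G3 AND G6 = LOW AND LOW = LOW
G10 = G7 OR G4 = HIGH OR LOW = HIGH
G11 = G4 NOR G5 = LOW NOR HIGH = LOW

G9 = LOW, G10 = HIGH, G11 = LOW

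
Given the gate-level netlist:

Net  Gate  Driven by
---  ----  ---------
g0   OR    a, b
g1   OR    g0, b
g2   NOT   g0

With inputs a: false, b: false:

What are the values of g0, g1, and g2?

g0 = false; g1 = false; g2 = true

g0 = a OR b = false OR false = false
g1 = g0 OR b = false OR false = false
g2 = NOT g0 = NOT false = true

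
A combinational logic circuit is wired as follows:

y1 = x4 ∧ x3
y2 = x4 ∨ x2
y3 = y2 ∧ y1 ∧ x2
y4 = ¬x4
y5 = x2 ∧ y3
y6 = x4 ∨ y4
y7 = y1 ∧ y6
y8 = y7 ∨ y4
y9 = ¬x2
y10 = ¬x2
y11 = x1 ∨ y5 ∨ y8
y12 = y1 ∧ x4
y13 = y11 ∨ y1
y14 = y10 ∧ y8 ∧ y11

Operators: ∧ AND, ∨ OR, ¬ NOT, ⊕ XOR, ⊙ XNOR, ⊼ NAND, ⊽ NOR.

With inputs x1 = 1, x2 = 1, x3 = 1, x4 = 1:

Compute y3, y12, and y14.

y3 = 1  y12 = 1  y14 = 0

y1 = x4 AND x3 = 1 AND 1 = 1
y2 = x4 OR x2 = 1 OR 1 = 1
y3 = y2 AND y1 AND x2 = 1 AND 1 AND 1 = 1
y4 = NOT x4 = NOT 1 = 0
y5 = x2 AND y3 = 1 AND 1 = 1
y6 = x4 OR y4 = 1 OR 0 = 1
y7 = y1 AND y6 = 1 AND 1 = 1
y8 = y7 OR y4 = 1 OR 0 = 1
y10 = NOT x2 = NOT 1 = 0
y11 = x1 OR y5 OR y8 = 1 OR 1 OR 1 = 1
y12 = y1 AND x4 = 1 AND 1 = 1
y14 = y10 AND y8 AND y11 = 0 AND 1 AND 1 = 0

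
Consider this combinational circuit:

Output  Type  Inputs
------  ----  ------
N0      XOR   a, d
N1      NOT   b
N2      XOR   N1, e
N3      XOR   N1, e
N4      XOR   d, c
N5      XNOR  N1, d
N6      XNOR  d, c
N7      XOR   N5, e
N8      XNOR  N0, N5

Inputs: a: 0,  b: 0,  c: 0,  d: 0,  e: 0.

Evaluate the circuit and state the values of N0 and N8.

N0 = 0, N8 = 1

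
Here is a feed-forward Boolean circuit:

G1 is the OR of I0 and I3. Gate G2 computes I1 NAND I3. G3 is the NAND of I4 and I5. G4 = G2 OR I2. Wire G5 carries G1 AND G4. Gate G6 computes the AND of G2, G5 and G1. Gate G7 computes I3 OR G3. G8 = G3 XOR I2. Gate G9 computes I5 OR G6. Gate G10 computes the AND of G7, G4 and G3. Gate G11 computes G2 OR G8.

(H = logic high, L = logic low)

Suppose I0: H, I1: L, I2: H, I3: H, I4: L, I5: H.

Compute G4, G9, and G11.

G1 = I0 OR I3 = H OR H = H
G2 = I1 NAND I3 = L NAND H = H
G3 = I4 NAND I5 = L NAND H = H
G4 = G2 OR I2 = H OR H = H
G5 = G1 AND G4 = H AND H = H
G6 = G2 AND G5 AND G1 = H AND H AND H = H
G8 = G3 XOR I2 = H XOR H = L
G9 = I5 OR G6 = H OR H = H
G11 = G2 OR G8 = H OR L = H

G4 = H, G9 = H, G11 = H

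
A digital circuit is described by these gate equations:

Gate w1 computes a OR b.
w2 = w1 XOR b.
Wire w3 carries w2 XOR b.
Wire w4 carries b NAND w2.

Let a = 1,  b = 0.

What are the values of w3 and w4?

w1 = a OR b = 1 OR 0 = 1
w2 = w1 XOR b = 1 XOR 0 = 1
w3 = w2 XOR b = 1 XOR 0 = 1
w4 = b NAND w2 = 0 NAND 1 = 1

w3 = 1, w4 = 1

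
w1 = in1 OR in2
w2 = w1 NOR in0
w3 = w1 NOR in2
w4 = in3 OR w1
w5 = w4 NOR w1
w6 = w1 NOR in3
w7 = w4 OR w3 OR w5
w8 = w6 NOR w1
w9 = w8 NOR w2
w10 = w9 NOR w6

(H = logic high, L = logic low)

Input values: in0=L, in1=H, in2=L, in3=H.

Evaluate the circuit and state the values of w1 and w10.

w1 = H  w10 = L

w1 = in1 OR in2 = H OR L = H
w2 = w1 NOR in0 = H NOR L = L
w6 = w1 NOR in3 = H NOR H = L
w8 = w6 NOR w1 = L NOR H = L
w9 = w8 NOR w2 = L NOR L = H
w10 = w9 NOR w6 = H NOR L = L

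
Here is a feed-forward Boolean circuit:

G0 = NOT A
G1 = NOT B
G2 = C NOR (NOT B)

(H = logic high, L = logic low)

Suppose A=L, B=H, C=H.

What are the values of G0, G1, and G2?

G0 = H, G1 = L, G2 = L

G0 = NOT L = H
G1 = NOT H = L
G2 = H NOR (NOT H) = L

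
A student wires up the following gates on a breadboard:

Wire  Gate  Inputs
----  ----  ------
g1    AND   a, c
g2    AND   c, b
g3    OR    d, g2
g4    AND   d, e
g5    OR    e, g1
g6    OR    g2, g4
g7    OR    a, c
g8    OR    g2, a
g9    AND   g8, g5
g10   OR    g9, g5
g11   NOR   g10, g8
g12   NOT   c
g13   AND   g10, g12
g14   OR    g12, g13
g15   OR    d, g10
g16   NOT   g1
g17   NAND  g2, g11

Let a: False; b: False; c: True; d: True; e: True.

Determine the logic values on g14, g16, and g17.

g1 = a AND c = False AND True = False
g2 = c AND b = True AND False = False
g5 = e OR g1 = True OR False = True
g8 = g2 OR a = False OR False = False
g9 = g8 AND g5 = False AND True = False
g10 = g9 OR g5 = False OR True = True
g11 = g10 NOR g8 = True NOR False = False
g12 = NOT c = NOT True = False
g13 = g10 AND g12 = True AND False = False
g14 = g12 OR g13 = False OR False = False
g16 = NOT g1 = NOT False = True
g17 = g2 NAND g11 = False NAND False = True

g14 = False; g16 = True; g17 = True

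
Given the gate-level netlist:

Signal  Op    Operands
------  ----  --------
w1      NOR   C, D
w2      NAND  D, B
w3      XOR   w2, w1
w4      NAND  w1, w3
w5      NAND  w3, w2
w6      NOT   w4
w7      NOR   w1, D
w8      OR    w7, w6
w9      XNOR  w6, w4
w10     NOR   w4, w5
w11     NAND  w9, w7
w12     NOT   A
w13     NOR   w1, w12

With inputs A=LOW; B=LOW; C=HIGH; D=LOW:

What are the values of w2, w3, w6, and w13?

w2 = HIGH  w3 = HIGH  w6 = LOW  w13 = LOW

w1 = C NOR D = HIGH NOR LOW = LOW
w2 = D NAND B = LOW NAND LOW = HIGH
w3 = w2 XOR w1 = HIGH XOR LOW = HIGH
w4 = w1 NAND w3 = LOW NAND HIGH = HIGH
w6 = NOT w4 = NOT HIGH = LOW
w12 = NOT A = NOT LOW = HIGH
w13 = w1 NOR w12 = LOW NOR HIGH = LOW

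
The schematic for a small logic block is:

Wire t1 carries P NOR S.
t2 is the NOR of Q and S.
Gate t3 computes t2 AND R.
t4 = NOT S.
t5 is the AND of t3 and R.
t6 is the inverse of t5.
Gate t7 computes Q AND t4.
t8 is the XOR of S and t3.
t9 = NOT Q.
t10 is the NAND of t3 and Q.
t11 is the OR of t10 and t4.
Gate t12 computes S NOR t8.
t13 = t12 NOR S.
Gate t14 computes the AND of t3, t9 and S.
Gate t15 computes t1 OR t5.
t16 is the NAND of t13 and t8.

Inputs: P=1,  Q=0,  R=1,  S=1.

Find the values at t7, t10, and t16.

t7 = 0; t10 = 1; t16 = 1

t2 = Q NOR S = 0 NOR 1 = 0
t3 = t2 AND R = 0 AND 1 = 0
t4 = NOT S = NOT 1 = 0
t7 = Q AND t4 = 0 AND 0 = 0
t8 = S XOR t3 = 1 XOR 0 = 1
t10 = t3 NAND Q = 0 NAND 0 = 1
t12 = S NOR t8 = 1 NOR 1 = 0
t13 = t12 NOR S = 0 NOR 1 = 0
t16 = t13 NAND t8 = 0 NAND 1 = 1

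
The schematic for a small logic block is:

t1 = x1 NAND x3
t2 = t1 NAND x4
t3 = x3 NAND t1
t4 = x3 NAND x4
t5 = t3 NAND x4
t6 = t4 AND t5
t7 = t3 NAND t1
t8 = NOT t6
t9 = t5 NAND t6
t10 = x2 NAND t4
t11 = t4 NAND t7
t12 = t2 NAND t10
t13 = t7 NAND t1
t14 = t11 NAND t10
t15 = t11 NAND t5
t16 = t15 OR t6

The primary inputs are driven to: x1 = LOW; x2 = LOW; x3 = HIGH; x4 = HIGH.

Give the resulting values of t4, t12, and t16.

t1 = x1 NAND x3 = LOW NAND HIGH = HIGH
t2 = t1 NAND x4 = HIGH NAND HIGH = LOW
t3 = x3 NAND t1 = HIGH NAND HIGH = LOW
t4 = x3 NAND x4 = HIGH NAND HIGH = LOW
t5 = t3 NAND x4 = LOW NAND HIGH = HIGH
t6 = t4 AND t5 = LOW AND HIGH = LOW
t7 = t3 NAND t1 = LOW NAND HIGH = HIGH
t10 = x2 NAND t4 = LOW NAND LOW = HIGH
t11 = t4 NAND t7 = LOW NAND HIGH = HIGH
t12 = t2 NAND t10 = LOW NAND HIGH = HIGH
t15 = t11 NAND t5 = HIGH NAND HIGH = LOW
t16 = t15 OR t6 = LOW OR LOW = LOW

t4 = LOW, t12 = HIGH, t16 = LOW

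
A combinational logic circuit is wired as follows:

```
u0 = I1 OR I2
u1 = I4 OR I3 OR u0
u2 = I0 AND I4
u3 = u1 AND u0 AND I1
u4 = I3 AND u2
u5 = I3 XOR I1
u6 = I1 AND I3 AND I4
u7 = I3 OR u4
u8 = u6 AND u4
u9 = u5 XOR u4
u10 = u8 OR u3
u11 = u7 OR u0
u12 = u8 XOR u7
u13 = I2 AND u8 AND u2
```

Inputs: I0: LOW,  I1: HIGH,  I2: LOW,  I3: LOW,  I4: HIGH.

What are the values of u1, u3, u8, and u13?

u1 = HIGH, u3 = HIGH, u8 = LOW, u13 = LOW

u0 = I1 OR I2 = HIGH OR LOW = HIGH
u1 = I4 OR I3 OR u0 = HIGH OR LOW OR HIGH = HIGH
u2 = I0 AND I4 = LOW AND HIGH = LOW
u3 = u1 AND u0 AND I1 = HIGH AND HIGH AND HIGH = HIGH
u4 = I3 AND u2 = LOW AND LOW = LOW
u6 = I1 AND I3 AND I4 = HIGH AND LOW AND HIGH = LOW
u8 = u6 AND u4 = LOW AND LOW = LOW
u13 = I2 AND u8 AND u2 = LOW AND LOW AND LOW = LOW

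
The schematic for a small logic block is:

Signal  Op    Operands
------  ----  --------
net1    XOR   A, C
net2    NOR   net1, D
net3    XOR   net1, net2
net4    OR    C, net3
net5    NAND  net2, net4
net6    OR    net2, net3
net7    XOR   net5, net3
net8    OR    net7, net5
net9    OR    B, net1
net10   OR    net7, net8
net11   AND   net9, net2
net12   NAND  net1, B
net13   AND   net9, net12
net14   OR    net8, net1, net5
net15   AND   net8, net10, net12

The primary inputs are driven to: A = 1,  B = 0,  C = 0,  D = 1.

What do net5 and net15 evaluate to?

net5 = 1; net15 = 1

net1 = A XOR C = 1 XOR 0 = 1
net2 = net1 NOR D = 1 NOR 1 = 0
net3 = net1 XOR net2 = 1 XOR 0 = 1
net4 = C OR net3 = 0 OR 1 = 1
net5 = net2 NAND net4 = 0 NAND 1 = 1
net7 = net5 XOR net3 = 1 XOR 1 = 0
net8 = net7 OR net5 = 0 OR 1 = 1
net10 = net7 OR net8 = 0 OR 1 = 1
net12 = net1 NAND B = 1 NAND 0 = 1
net15 = net8 AND net10 AND net12 = 1 AND 1 AND 1 = 1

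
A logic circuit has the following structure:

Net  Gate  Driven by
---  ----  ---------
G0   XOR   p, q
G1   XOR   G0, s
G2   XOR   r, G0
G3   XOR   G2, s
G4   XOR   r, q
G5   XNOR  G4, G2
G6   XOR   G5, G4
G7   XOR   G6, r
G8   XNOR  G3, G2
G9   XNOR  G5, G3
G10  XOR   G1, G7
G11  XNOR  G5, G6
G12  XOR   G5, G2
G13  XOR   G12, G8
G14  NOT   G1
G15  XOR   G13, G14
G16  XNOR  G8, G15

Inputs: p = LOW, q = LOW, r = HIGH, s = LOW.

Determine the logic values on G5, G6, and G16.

G5 = HIGH  G6 = LOW  G16 = LOW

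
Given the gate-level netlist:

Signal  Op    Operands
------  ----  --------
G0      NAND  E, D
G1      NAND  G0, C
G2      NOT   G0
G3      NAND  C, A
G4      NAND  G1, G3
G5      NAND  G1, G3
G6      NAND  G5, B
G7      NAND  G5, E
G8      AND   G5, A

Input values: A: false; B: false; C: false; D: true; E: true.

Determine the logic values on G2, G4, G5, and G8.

G2 = true; G4 = false; G5 = false; G8 = false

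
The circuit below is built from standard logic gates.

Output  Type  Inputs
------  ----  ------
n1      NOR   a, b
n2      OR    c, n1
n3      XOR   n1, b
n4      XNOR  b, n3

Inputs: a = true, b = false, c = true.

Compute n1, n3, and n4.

n1 = a NOR b = true NOR false = false
n3 = n1 XOR b = false XOR false = false
n4 = b XNOR n3 = false XNOR false = true

n1 = false, n3 = false, n4 = true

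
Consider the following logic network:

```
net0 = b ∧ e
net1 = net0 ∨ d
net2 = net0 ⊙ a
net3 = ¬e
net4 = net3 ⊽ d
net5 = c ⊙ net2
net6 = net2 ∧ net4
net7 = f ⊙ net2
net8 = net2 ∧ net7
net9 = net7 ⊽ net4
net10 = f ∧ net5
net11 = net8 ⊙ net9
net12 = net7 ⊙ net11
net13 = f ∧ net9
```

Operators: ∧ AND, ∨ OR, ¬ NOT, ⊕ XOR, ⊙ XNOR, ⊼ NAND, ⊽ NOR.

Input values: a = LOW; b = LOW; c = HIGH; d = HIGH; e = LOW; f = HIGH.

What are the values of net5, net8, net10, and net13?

net5 = HIGH, net8 = HIGH, net10 = HIGH, net13 = LOW

net0 = b AND e = LOW AND LOW = LOW
net2 = net0 XNOR a = LOW XNOR LOW = HIGH
net3 = NOT e = NOT LOW = HIGH
net4 = net3 NOR d = HIGH NOR HIGH = LOW
net5 = c XNOR net2 = HIGH XNOR HIGH = HIGH
net7 = f XNOR net2 = HIGH XNOR HIGH = HIGH
net8 = net2 AND net7 = HIGH AND HIGH = HIGH
net9 = net7 NOR net4 = HIGH NOR LOW = LOW
net10 = f AND net5 = HIGH AND HIGH = HIGH
net13 = f AND net9 = HIGH AND LOW = LOW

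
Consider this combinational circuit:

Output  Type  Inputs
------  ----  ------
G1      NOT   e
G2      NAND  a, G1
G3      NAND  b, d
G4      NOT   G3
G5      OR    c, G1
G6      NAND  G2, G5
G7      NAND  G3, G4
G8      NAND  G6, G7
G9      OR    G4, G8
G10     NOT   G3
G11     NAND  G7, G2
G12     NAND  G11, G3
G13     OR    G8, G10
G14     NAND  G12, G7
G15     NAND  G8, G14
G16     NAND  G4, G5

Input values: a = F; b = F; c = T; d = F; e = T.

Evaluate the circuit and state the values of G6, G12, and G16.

G6 = F  G12 = T  G16 = T

G1 = NOT e = NOT T = F
G2 = a NAND G1 = F NAND F = T
G3 = b NAND d = F NAND F = T
G4 = NOT G3 = NOT T = F
G5 = c OR G1 = T OR F = T
G6 = G2 NAND G5 = T NAND T = F
G7 = G3 NAND G4 = T NAND F = T
G11 = G7 NAND G2 = T NAND T = F
G12 = G11 NAND G3 = F NAND T = T
G16 = G4 NAND G5 = F NAND T = T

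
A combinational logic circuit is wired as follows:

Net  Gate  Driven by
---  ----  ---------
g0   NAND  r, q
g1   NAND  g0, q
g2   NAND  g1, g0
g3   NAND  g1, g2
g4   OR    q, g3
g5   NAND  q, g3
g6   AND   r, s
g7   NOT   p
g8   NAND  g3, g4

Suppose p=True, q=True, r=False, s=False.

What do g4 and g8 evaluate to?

g4 = True, g8 = False

g0 = r NAND q = False NAND True = True
g1 = g0 NAND q = True NAND True = False
g2 = g1 NAND g0 = False NAND True = True
g3 = g1 NAND g2 = False NAND True = True
g4 = q OR g3 = True OR True = True
g8 = g3 NAND g4 = True NAND True = False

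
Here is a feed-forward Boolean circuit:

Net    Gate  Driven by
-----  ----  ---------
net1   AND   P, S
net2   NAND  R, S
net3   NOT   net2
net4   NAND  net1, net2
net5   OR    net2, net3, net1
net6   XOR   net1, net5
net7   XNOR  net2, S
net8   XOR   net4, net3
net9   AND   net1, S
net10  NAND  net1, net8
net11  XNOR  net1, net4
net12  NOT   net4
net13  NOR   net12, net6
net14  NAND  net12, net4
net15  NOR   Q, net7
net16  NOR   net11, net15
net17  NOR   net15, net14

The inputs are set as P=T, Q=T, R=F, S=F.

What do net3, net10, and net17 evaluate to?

net1 = P AND S = T AND F = F
net2 = R NAND S = F NAND F = T
net3 = NOT net2 = NOT T = F
net4 = net1 NAND net2 = F NAND T = T
net7 = net2 XNOR S = T XNOR F = F
net8 = net4 XOR net3 = T XOR F = T
net10 = net1 NAND net8 = F NAND T = T
net12 = NOT net4 = NOT T = F
net14 = net12 NAND net4 = F NAND T = T
net15 = Q NOR net7 = T NOR F = F
net17 = net15 NOR net14 = F NOR T = F

net3 = F; net10 = T; net17 = F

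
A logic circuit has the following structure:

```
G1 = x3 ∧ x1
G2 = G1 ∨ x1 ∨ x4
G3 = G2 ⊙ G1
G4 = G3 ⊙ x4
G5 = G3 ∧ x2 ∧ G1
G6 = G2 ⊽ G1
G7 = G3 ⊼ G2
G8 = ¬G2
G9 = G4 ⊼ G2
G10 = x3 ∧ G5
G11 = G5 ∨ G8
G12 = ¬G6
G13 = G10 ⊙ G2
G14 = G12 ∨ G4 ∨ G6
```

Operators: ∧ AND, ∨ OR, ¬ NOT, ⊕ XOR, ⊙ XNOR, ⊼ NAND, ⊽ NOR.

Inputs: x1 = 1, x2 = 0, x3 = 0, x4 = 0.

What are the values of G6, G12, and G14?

G1 = x3 AND x1 = 0 AND 1 = 0
G2 = G1 OR x1 OR x4 = 0 OR 1 OR 0 = 1
G3 = G2 XNOR G1 = 1 XNOR 0 = 0
G4 = G3 XNOR x4 = 0 XNOR 0 = 1
G6 = G2 NOR G1 = 1 NOR 0 = 0
G12 = NOT G6 = NOT 0 = 1
G14 = G12 OR G4 OR G6 = 1 OR 1 OR 0 = 1

G6 = 0, G12 = 1, G14 = 1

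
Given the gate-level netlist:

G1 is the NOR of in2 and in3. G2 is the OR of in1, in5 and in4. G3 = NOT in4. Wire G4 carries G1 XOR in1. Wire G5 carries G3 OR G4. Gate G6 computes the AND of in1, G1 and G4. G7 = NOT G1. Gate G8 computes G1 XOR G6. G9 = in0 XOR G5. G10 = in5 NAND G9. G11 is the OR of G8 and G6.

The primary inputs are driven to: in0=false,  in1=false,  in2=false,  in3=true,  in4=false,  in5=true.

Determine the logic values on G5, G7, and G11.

G5 = true; G7 = true; G11 = false

G1 = in2 NOR in3 = false NOR true = false
G3 = NOT in4 = NOT false = true
G4 = G1 XOR in1 = false XOR false = false
G5 = G3 OR G4 = true OR false = true
G6 = in1 AND G1 AND G4 = false AND false AND false = false
G7 = NOT G1 = NOT false = true
G8 = G1 XOR G6 = false XOR false = false
G11 = G8 OR G6 = false OR false = false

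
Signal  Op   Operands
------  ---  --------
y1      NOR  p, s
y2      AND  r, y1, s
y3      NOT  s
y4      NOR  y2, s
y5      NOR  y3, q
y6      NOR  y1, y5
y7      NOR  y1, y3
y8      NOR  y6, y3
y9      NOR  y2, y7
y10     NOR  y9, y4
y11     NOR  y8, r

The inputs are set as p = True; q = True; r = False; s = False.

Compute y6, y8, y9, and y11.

y6 = True, y8 = False, y9 = True, y11 = True

y1 = p NOR s = True NOR False = False
y2 = r AND y1 AND s = False AND False AND False = False
y3 = NOT s = NOT False = True
y5 = y3 NOR q = True NOR True = False
y6 = y1 NOR y5 = False NOR False = True
y7 = y1 NOR y3 = False NOR True = False
y8 = y6 NOR y3 = True NOR True = False
y9 = y2 NOR y7 = False NOR False = True
y11 = y8 NOR r = False NOR False = True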